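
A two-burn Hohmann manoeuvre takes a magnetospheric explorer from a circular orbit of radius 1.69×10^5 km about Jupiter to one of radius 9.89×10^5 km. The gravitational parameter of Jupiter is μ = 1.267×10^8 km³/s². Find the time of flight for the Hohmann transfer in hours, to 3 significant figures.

t = 34.2 hours

Semi-major axis of the transfer orbit: a_t = (1.690×10^5 + 9.890×10^5)/2 = 5.790×10^5 km.
By Kepler's third law the transfer-orbit period is T = 2π√(a_t³/μ), so t = T/2 = 1.230×10^5 s.
Converting: 1.230×10^5 s ÷ 3600 s/hour = 34.2 hours.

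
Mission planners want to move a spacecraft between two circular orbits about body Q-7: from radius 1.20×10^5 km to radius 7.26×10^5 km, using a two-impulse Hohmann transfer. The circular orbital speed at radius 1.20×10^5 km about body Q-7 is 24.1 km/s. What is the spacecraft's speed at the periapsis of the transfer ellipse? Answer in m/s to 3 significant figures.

From the circular-orbit relation v² = μ/r at r = 1.20×10^5 km: μ = v²r = (24.1)² × 1.20×10^5 = 6.96972×10^7 km³/s².
The Hohmann ellipse has a_t = (r₁ + r₂)/2 = 4.230×10^5 km.
At periapsis, r = 1.200×10^5 km.
Vis-viva: v = √[μ(2/r − 1/a_t)] = √[6.96972×10^7 × (2/1.200×10^5 − 1/4.230×10^5)] = 31.57 km/s.

v = 31600 m/s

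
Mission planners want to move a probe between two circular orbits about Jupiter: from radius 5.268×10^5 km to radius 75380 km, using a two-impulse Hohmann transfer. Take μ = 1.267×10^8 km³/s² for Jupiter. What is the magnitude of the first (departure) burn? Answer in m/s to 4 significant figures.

Semi-major axis of the transfer orbit: a_t = (5.268×10^5 + 75380)/2 = 3.0109×10^5 km.
On the circular orbit at r = 5.268×10^5 km, v_c = √(μ/r) = 15.5083 km/s.
Transfer-orbit speed at the same r (vis-viva, a = a_t): v_t = √[μ(2/r − 1/a_t)] = 7.75971 km/s.
Δv₁ = |v_t − v_c| = |7.75971 − 15.5083| = 7.749 km/s.

Δv₁ = 7749 m/s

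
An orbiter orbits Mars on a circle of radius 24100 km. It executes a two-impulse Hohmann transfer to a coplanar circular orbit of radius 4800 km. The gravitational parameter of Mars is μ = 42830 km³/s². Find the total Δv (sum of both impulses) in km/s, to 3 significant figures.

Δv = 1.44 km/s

Transfer-ellipse semi-major axis a_t = (r₁ + r₂)/2 = (24100 + 4800)/2 = 14450 km.
Circular speed at r₁: v₁ = √(μ/r₁) = √(42830/24100) = 1.3331 km/s.
On the transfer ellipse at r₁, vis-viva equation gives v_a = √[μ(2/r₁ − 1/a_t)] = 0.76834 km/s.
First burn Δv₁ = |v_a − v₁| = 0.5648 km/s.
At r₂, v₂ = √(μ/r₂) = 2.9871 km/s.
Transfer-orbit speed at r₂: v_p = √[μ(2/r₂ − 1/a_t)] = 3.8577 km/s.
Second burn Δv₂ = |v₂ − v_p| = 0.8706 km/s.
Δv = Δv₁ + Δv₂ = 0.5648 + 0.8706 = 1.435 km/s.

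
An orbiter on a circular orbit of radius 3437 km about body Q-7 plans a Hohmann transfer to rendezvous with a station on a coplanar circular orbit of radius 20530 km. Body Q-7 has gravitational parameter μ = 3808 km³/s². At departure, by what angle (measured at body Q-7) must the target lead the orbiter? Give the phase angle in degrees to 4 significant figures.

φ = 99.73°

Transfer-ellipse semi-major axis a_t = (r₁ + r₂)/2 = (3437 + 20530)/2 = 11983.5 km.
The half-period of the transfer ellipse is t = π√(a_t³/μ) = 66780 s.
The target's mean motion on its circular orbit is ω₂ = √(μ/r₂³) = 2.098×10^-5 rad/s.
Angle swept by the target during transfer: ω₂·t = 1.401 rad = 80.27°.
The orbiter traverses 180° on the transfer ellipse, so the target must lead by 180° − 80.27° = 99.73°.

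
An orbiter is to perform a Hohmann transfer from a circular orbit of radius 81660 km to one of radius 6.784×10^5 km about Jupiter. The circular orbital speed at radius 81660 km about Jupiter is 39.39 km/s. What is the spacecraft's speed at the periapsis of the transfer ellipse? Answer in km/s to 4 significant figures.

From the circular-orbit relation v² = μ/r at r = 81660 km: μ = v²r = (39.39)² × 81660 = 1.26701×10^8 km³/s².
Transfer-ellipse semi-major axis a_t = (r₁ + r₂)/2 = (81660 + 6.784×10^5)/2 = 3.8003×10^5 km.
At periapsis, r = 81660 km.
Applying v² = μ(2/r − 1/a_t): v = 52.63 km/s.

v = 52.63 km/s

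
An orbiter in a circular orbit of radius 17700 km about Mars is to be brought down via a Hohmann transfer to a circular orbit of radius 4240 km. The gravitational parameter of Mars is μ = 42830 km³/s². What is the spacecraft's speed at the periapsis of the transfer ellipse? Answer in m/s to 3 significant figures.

Semi-major axis of the transfer orbit: a_t = (17700 + 4240)/2 = 10970 km.
The periapsis of the transfer ellipse is at r = 4240 km.
From the vis-viva equation, v = √[μ(2/r − 1/a_t)] = 4.037 km/s.

v = 4040 m/s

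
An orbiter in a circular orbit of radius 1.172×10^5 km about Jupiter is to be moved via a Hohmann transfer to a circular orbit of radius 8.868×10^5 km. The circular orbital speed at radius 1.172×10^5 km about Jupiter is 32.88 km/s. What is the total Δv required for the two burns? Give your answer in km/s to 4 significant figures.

Δv = 17.00 km/s

From the circular-orbit relation v² = μ/r at r = 1.172×10^5 km: μ = v²r = (32.88)² × 1.172×10^5 = 1.26704×10^8 km³/s².
The Hohmann ellipse has a_t = (r₁ + r₂)/2 = 5.020×10^5 km.
Circular speed at r₁: v₁ = √(μ/r₁) = √(1.26704×10^8/1.172×10^5) = 32.88 km/s.
Transfer-orbit speed at r₁ (vis-viva equation): v_p = √[μ(2/r₁ − 1/a_t)] = 43.70 km/s.
First burn Δv₁ = |v_p − v₁| = 10.82 km/s.
At r₂, v₂ = √(μ/r₂) = 11.9532 km/s.
Transfer-orbit speed at r₂: v_a = √[μ(2/r₂ − 1/a_t)] = 5.77557 km/s.
Second burn Δv₂ = |v₂ − v_a| = 6.178 km/s.
Total Δv = Δv₁ + Δv₂ = 17.00 km/s.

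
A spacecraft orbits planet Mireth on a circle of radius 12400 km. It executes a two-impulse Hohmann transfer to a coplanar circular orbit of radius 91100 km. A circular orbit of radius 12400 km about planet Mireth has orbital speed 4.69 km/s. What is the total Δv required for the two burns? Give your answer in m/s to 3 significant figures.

Δv = 2420 m/s

From the circular-orbit relation v² = μ/r at r = 12400 km: μ = v²r = (4.69)² × 12400 = 2.72752×10^5 km³/s².
Semi-major axis of the transfer orbit: a_t = (12400 + 91100)/2 = 51750 km.
At r₁ the circular-orbit speed is v₁ = √(μ/r₁) = 4.690 km/s.
Transfer-orbit speed at r₁ (v² = μ(2/r − 1/a)): v_p = √[μ(2/r₁ − 1/a_t)] = 6.223 km/s.
First burn Δv₁ = |v_p − v₁| = 1.533 km/s.
At r₂, v₂ = √(μ/r₂) = 1.7303 km/s.
Transfer-orbit speed at r₂: v_a = √[μ(2/r₂ − 1/a_t)] = 0.84699 km/s.
Second burn Δv₂ = |v₂ − v_a| = 0.8833 km/s.
Total Δv = Δv₁ + Δv₂ = 2.416 km/s.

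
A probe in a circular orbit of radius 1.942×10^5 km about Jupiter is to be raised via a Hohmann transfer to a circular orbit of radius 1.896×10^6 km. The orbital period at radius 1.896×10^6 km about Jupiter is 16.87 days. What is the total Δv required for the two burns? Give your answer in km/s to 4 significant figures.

From Kepler's third law T² = 4π²r³/μ at r = 1.896×10^6 km, T = 16.87 days = 16.87 × 86400 s = 1.457568×10^6 s: μ = 4π²r³/T² = 1.26653×10^8 km³/s².
Transfer-ellipse semi-major axis a_t = (r₁ + r₂)/2 = (1.942×10^5 + 1.896×10^6)/2 = 1.0451×10^6 km.
At r₁ the circular-orbit speed is v₁ = √(μ/r₁) = 25.538 km/s.
On the transfer ellipse at r₁, vis-viva equation gives v_p = √[μ(2/r₁ − 1/a_t)] = 34.397 km/s.
First burn Δv₁ = |v_p − v₁| = 8.859 km/s.
Circular speed at r₂: v₂ = √(μ/r₂) = 8.173 km/s.
Transfer-orbit speed at r₂: v_a = √[μ(2/r₂ − 1/a_t)] = 3.523 km/s.
Second burn Δv₂ = |v₂ − v_a| = 4.650 km/s.
Total Δv = Δv₁ + Δv₂ = 13.51 km/s.

Δv = 13.51 km/s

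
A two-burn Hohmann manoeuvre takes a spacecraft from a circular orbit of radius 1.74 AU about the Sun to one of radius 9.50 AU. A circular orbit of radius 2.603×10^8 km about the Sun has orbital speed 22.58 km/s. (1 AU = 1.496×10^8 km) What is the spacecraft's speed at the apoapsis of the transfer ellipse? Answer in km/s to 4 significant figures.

From the circular-orbit relation v² = μ/r at r = 2.603×10^8 km: μ = v²r = (22.58)² × 2.603×10^8 = 1.32716×10^11 km³/s².
In km: r₁ = 1.74 × 1.496×10^8 = 2.60304×10^8 km; r₂ = 9.50 × 1.496×10^8 = 1.4212×10^9 km.
Semi-major axis of the transfer orbit: a_t = (2.60304×10^8 + 1.4212×10^9)/2 = 8.40752×10^8 km.
At apoapsis, r = 1.4212×10^9 km.
Applying v² = μ(2/r − 1/a_t): v = 5.377 km/s.

v = 5.377 km/s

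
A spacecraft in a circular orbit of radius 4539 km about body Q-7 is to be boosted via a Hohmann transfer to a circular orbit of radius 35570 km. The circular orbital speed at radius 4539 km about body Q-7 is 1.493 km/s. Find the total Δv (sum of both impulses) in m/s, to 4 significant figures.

From the circular-orbit relation v² = μ/r at r = 4539 km: μ = v²r = (1.493)² × 4539 = 10117.7 km³/s².
Transfer-ellipse semi-major axis a_t = (r₁ + r₂)/2 = (4539 + 35570)/2 = 20054.5 km.
At r₁ the circular-orbit speed is v₁ = √(μ/r₁) = 1.4930 km/s.
On the transfer ellipse at r₁, v² = μ(2/r − 1/a) gives v_p = √[μ(2/r₁ − 1/a_t)] = 1.9884 km/s.
First burn Δv₁ = |v_p − v₁| = 0.4954 km/s.
Circular speed at r₂: v₂ = √(μ/r₂) = 0.5333 km/s.
Transfer-orbit speed at r₂: v_a = √[μ(2/r₂ − 1/a_t)] = 0.2537 km/s.
Second burn Δv₂ = |v₂ − v_a| = 0.2796 km/s.
Total Δv = Δv₁ + Δv₂ = 0.7750 km/s.

Δv = 775.0 m/s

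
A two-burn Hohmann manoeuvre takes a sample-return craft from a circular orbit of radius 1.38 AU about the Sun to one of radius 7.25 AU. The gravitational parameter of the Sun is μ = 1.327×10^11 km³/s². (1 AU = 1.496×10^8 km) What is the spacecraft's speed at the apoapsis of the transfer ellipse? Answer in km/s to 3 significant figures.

In km: r₁ = 1.38 × 1.496×10^8 = 2.06448×10^8 km; r₂ = 7.25 × 1.496×10^8 = 1.0846×10^9 km.
The Hohmann ellipse has a_t = (r₁ + r₂)/2 = 6.45524×10^8 km.
At apoapsis, r = 1.0846×10^9 km.
Vis-viva: v = √[μ(2/r − 1/a_t)] = √[1.327×10^11 × (2/1.0846×10^9 − 1/6.45524×10^8)] = 6.255 km/s.

v = 6.26 km/s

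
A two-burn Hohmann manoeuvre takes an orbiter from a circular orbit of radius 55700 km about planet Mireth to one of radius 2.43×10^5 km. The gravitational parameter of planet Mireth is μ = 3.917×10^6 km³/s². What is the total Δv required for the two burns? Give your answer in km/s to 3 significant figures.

Transfer-ellipse semi-major axis a_t = (r₁ + r₂)/2 = (55700 + 2.430×10^5)/2 = 1.4935×10^5 km.
At r₁ the circular-orbit speed is v₁ = √(μ/r₁) = 8.3859 km/s.
Transfer-orbit speed at r₁ (v² = μ(2/r − 1/a)): v_p = √[μ(2/r₁ − 1/a_t)] = 10.697 km/s.
First burn Δv₁ = |v_p − v₁| = 2.311 km/s.
At r₂, v₂ = √(μ/r₂) = 4.015 km/s.
Transfer-orbit speed at r₂: v_a = √[μ(2/r₂ − 1/a_t)] = 2.452 km/s.
Second burn Δv₂ = |v₂ − v_a| = 1.563 km/s.
Δv = Δv₁ + Δv₂ = 2.311 + 1.563 = 3.874 km/s.

Δv = 3.87 km/s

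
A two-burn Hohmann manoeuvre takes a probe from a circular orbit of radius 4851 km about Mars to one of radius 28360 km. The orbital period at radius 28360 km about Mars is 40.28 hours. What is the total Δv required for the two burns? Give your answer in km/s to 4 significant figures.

From Kepler's third law T² = 4π²r³/μ at r = 28360 km, T = 40.28 hours = 40.28 × 3600 s = 1.45008×10^5 s: μ = 4π²r³/T² = 42824.7 km³/s².
Transfer-ellipse semi-major axis a_t = (r₁ + r₂)/2 = (4851 + 28360)/2 = 16605.5 km.
At r₁ the circular-orbit speed is v₁ = √(μ/r₁) = 2.9712 km/s.
Transfer-orbit speed at r₁ (vis-viva equation): v_p = √[μ(2/r₁ − 1/a_t)] = 3.8829 km/s.
First burn Δv₁ = |v_p − v₁| = 0.9117 km/s.
At r₂, v₂ = √(μ/r₂) = 1.22884 km/s.
Transfer-orbit speed at r₂: v_a = √[μ(2/r₂ − 1/a_t)] = 0.664177 km/s.
Second burn Δv₂ = |v₂ − v_a| = 0.5647 km/s.
Δv = Δv₁ + Δv₂ = 0.9117 + 0.5647 = 1.476 km/s.

Δv = 1.476 km/s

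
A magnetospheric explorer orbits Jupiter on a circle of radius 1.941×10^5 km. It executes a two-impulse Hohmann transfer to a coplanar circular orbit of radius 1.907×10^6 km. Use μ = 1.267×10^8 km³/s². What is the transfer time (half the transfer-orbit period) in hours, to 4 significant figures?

t = 83.48 hours

Semi-major axis of the transfer orbit: a_t = (1.941×10^5 + 1.907×10^6)/2 = 1.05055×10^6 km.
Half the transfer-orbit period gives t = π√(a_t³/μ) = 3.0053×10^5 s.
Converting: 3.0053×10^5 s ÷ 3600 s/hour = 83.48 hours.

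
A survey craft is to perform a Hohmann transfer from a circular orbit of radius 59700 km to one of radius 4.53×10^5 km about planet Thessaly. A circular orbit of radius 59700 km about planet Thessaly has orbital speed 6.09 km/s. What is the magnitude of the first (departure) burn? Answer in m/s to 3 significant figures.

Δv₁ = 2010 m/s

From the circular-orbit relation v² = μ/r at r = 59700 km: μ = v²r = (6.09)² × 59700 = 2.21416×10^6 km³/s².
Semi-major axis of the transfer orbit: a_t = (59700 + 4.530×10^5)/2 = 2.5635×10^5 km.
Circular speed at r = 59700 km: v_c = √(μ/r) = 6.090 km/s.
Transfer-orbit speed at the same r (vis-viva, a = a_t): v_t = √[μ(2/r − 1/a_t)] = 8.096 km/s.
Δv₁ = |v_t − v_c| = |8.096 − 6.090| = 2.006 km/s.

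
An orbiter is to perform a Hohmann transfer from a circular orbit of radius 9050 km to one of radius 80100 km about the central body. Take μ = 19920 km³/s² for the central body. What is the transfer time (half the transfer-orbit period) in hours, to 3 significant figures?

Transfer-ellipse semi-major axis a_t = (r₁ + r₂)/2 = (9050 + 80100)/2 = 44575 km.
Transfer time t = π√(a_t³/μ) = π√((44575)³ / 19920) = 2.095×10^5 s.
Converting: 2.095×10^5 s ÷ 3600 s/hour = 58.2 hours.

t = 58.2 hours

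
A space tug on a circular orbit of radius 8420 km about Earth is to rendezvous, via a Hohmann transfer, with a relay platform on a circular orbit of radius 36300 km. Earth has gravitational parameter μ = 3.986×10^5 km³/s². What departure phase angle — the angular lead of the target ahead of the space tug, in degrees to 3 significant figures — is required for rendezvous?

Transfer-ellipse semi-major axis a_t = (r₁ + r₂)/2 = (8420 + 36300)/2 = 22360 km.
Transfer time t = π√(a_t³/μ) = 16638 s.
The target's mean motion on its circular orbit is ω₂ = √(μ/r₂³) = 9.1287×10^-5 rad/s.
Angle swept by the target during transfer: ω₂·t = 1.5188 rad = 87.02°.
The space tug traverses 180° on the transfer ellipse, so the target must lead by 180° − 87.02° = 93.0°.

φ = 93.0°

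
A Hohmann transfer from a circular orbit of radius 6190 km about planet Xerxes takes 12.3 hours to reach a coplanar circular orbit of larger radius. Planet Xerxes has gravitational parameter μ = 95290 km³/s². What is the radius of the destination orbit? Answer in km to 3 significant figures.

Transfer time t = 12.3 hours = 44280 s, and t = π√(a_t³/μ).
So a_t = (μ t²/π²)^(1/3) = (95290 × (44280)² / π²)^(1/3) = 26651 km.
Since a_t = (r₁ + r₂)/2, r₂ = 2a_t − r₁ = 2×26651 − 6190 = 47112 km.

r₂ = 47100 km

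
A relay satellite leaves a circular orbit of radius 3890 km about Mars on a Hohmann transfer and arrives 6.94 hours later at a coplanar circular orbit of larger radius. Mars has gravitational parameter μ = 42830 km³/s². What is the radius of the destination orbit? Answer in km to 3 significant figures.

Transfer time t = 6.94 hours = 24984 s, and t = π√(a_t³/μ).
So a_t = (μ t²/π²)^(1/3) = (42830 × (24984)² / π²)^(1/3) = 13940 km.
Since a_t = (r₁ + r₂)/2, r₂ = 2a_t − r₁ = 2×13940 − 3890 = 23990 km.

r₂ = 24000 km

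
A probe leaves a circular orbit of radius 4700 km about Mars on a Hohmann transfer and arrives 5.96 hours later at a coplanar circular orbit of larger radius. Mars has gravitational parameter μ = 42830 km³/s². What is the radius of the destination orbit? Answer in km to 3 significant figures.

Transfer time t = 5.96 hours = 21456 s, and t = π√(a_t³/μ).
So a_t = (μ t²/π²)^(1/3) = (42830 × (21456)² / π²)^(1/3) = 12595 km.
Since a_t = (r₁ + r₂)/2, r₂ = 2a_t − r₁ = 2×12595 − 4700 = 20490 km.

r₂ = 20500 km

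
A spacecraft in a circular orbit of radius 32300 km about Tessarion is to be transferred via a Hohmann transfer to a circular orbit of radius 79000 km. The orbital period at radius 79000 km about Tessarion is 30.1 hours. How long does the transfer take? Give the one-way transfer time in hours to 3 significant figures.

t = 8.90 hours

From Kepler's third law T² = 4π²r³/μ at r = 79000 km, T = 30.1 hours = 30.1 × 3600 s = 1.0836×10^5 s: μ = 4π²r³/T² = 1.65769×10^6 km³/s².
The Hohmann ellipse has a_t = (r₁ + r₂)/2 = 55650 km.
Transfer time t = π√(a_t³/μ) = π√((55650)³ / 1.65769×10^6) = 32030 s.
Converting: 32030 s ÷ 3600 s/hour = 8.90 hours.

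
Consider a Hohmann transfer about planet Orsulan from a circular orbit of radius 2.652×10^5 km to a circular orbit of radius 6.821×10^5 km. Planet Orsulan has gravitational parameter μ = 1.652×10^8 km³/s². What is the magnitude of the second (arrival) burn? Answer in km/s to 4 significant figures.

Δv₂ = 3.918 km/s

Transfer-ellipse semi-major axis a_t = (r₁ + r₂)/2 = (2.652×10^5 + 6.821×10^5)/2 = 4.7365×10^5 km.
Circular speed at r = 6.821×10^5 km: v_c = √(μ/r) = 15.563 km/s.
Vis-viva on the transfer ellipse at r = 6.821×10^5 km gives v_t = √[μ(2/r − 1/a_t)] = 11.645 km/s.
Δv₂ = |v_t − v_c| = |11.645 − 15.563| = 3.918 km/s.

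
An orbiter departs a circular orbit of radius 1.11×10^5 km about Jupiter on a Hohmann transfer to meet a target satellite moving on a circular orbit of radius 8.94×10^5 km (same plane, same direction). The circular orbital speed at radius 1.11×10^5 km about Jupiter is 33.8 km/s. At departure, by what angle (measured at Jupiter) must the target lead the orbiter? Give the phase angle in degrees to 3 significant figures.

From the circular-orbit relation v² = μ/r at r = 1.11×10^5 km: μ = v²r = (33.8)² × 1.11×10^5 = 1.26811×10^8 km³/s².
Semi-major axis of the transfer orbit: a_t = (1.110×10^5 + 8.940×10^5)/2 = 5.025×10^5 km.
The half-period of the transfer ellipse is t = π√(a_t³/μ) = 99375 s.
The target's mean motion on its circular orbit is ω₂ = √(μ/r₂³) = 1.3322×10^-5 rad/s.
Angle swept by the target during transfer: ω₂·t = 1.3239 rad = 75.85°.
Arrival is 180° from departure on the ellipse, so φ = 180° − 75.85° = 104°.

φ = 104°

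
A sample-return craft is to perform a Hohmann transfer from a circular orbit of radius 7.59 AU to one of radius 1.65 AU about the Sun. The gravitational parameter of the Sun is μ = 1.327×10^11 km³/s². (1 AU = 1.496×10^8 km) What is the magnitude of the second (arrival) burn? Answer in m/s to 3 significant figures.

In km: r₁ = 7.59 × 1.496×10^8 = 1.135464×10^9 km; r₂ = 1.65 × 1.496×10^8 = 2.4684×10^8 km.
Semi-major axis of the transfer orbit: a_t = (1.135464×10^9 + 2.4684×10^8)/2 = 6.91152×10^8 km.
On the circular orbit at r = 2.4684×10^8 km, v_c = √(μ/r) = 23.1861 km/s.
Transfer-orbit speed at the same r (vis-viva, a = a_t): v_t = √[μ(2/r − 1/a_t)] = 29.7185 km/s.
Δv₂ = |v_t − v_c| = |29.7185 − 23.1861| = 6.532 km/s.

Δv₂ = 6530 m/s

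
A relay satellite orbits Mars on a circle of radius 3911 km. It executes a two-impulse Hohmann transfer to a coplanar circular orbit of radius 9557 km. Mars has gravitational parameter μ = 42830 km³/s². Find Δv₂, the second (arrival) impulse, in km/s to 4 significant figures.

Semi-major axis of the transfer orbit: a_t = (3911 + 9557)/2 = 6734 km.
On the circular orbit at r = 9557 km, v_c = √(μ/r) = 2.11696 km/s.
Transfer-orbit speed at the same r (vis-viva, a = a_t): v_t = √[μ(2/r − 1/a_t)] = 1.61332 km/s.
Δv₂ = |v_t − v_c| = |1.61332 − 2.11696| = 0.5036 km/s.

Δv₂ = 0.5036 km/s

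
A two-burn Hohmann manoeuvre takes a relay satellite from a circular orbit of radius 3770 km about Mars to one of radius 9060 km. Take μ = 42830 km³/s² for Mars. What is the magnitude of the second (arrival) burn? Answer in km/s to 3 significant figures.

Transfer-ellipse semi-major axis a_t = (r₁ + r₂)/2 = (3770 + 9060)/2 = 6415 km.
On the circular orbit at r = 9060 km, v_c = √(μ/r) = 2.1743 km/s.
Vis-viva on the transfer ellipse at r = 9060 km gives v_t = √[μ(2/r − 1/a_t)] = 1.6668 km/s.
Δv₂ = |v_t − v_c| = |1.6668 − 2.1743| = 0.5075 km/s.

Δv₂ = 0.507 km/s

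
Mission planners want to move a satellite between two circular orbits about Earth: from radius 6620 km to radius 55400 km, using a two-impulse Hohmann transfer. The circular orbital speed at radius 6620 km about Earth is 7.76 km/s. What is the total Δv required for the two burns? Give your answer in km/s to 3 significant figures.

From the circular-orbit relation v² = μ/r at r = 6620 km: μ = v²r = (7.76)² × 6620 = 3.98641×10^5 km³/s².
The Hohmann ellipse has a_t = (r₁ + r₂)/2 = 31010 km.
Circular speed at r₁: v₁ = √(μ/r₁) = √(3.98641×10^5/6620) = 7.7600 km/s.
Transfer-orbit speed at r₁ (vis-viva): v_p = √[μ(2/r₁ − 1/a_t)] = 10.372 km/s.
First burn Δv₁ = |v_p − v₁| = 2.612 km/s.
At r₂, v₂ = √(μ/r₂) = 2.682 km/s.
Transfer-orbit speed at r₂: v_a = √[μ(2/r₂ − 1/a_t)] = 1.239 km/s.
Second burn Δv₂ = |v₂ − v_a| = 1.443 km/s.
Total Δv = Δv₁ + Δv₂ = 4.055 km/s.

Δv = 4.06 km/s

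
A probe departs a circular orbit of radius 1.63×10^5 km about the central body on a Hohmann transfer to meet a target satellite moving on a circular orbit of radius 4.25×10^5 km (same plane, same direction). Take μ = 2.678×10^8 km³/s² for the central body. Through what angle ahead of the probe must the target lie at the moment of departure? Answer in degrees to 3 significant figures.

The Hohmann ellipse has a_t = (r₁ + r₂)/2 = 2.940×10^5 km.
Transfer time t = π√(a_t³/μ) = 30603 s.
The target's mean motion on its circular orbit is ω₂ = √(μ/r₂³) = 5.9064×10^-5 rad/s.
Angle swept by the target during transfer: ω₂·t = 1.808 rad = 103.6°.
The probe traverses 180° on the transfer ellipse, so the target must lead by 180° − 103.6° = 76.4°.

φ = 76.4°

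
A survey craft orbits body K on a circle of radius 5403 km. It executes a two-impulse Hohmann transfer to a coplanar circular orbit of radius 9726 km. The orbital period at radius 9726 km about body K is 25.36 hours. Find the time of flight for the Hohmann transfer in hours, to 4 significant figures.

From Kepler's third law T² = 4π²r³/μ at r = 9726 km, T = 25.36 hours = 25.36 × 3600 s = 91296 s: μ = 4π²r³/T² = 4357.72 km³/s².
The Hohmann ellipse has a_t = (r₁ + r₂)/2 = 7564.5 km.
Transfer time t = π√(a_t³/μ) = π√((7564.5)³ / 4357.72) = 31310 s.
Converting: 31310 s ÷ 3600 s/hour = 8.697 hours.

t = 8.697 hours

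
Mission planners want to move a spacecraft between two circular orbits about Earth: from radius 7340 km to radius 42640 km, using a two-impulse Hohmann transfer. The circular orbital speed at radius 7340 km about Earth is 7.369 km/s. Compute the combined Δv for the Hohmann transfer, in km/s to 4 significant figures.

From the circular-orbit relation v² = μ/r at r = 7340 km: μ = v²r = (7.369)² × 7340 = 3.98578×10^5 km³/s².
The Hohmann ellipse has a_t = (r₁ + r₂)/2 = 24990 km.
At r₁ the circular-orbit speed is v₁ = √(μ/r₁) = 7.369 km/s.
On the transfer ellipse at r₁, vis-viva gives v_p = √[μ(2/r₁ − 1/a_t)] = 9.626 km/s.
First burn Δv₁ = |v_p − v₁| = 2.257 km/s.
Circular speed at r₂: v₂ = √(μ/r₂) = 3.057 km/s.
Transfer-orbit speed at r₂: v_a = √[μ(2/r₂ − 1/a_t)] = 1.657 km/s.
Second burn Δv₂ = |v₂ − v_a| = 1.400 km/s.
Total Δv = Δv₁ + Δv₂ = 3.657 km/s.

Δv = 3.657 km/s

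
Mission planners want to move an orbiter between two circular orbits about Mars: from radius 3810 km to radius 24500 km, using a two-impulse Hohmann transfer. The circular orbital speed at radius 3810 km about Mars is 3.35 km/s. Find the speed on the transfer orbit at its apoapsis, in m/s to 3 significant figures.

v = 685 m/s

From the circular-orbit relation v² = μ/r at r = 3810 km: μ = v²r = (3.35)² × 3810 = 42757.7 km³/s².
Transfer-ellipse semi-major axis a_t = (r₁ + r₂)/2 = (3810 + 24500)/2 = 14155 km.
At apoapsis, r = 24500 km.
Applying v² = μ(2/r − 1/a_t): v = 0.6854 km/s.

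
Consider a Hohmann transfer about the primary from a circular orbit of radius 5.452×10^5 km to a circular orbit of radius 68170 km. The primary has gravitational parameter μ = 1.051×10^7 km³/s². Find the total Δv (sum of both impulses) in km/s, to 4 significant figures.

The Hohmann ellipse has a_t = (r₁ + r₂)/2 = 3.06685×10^5 km.
Circular speed at r₁: v₁ = √(μ/r₁) = √(1.051×10^7/5.452×10^5) = 4.3906 km/s.
On the transfer ellipse at r₁, vis-viva gives v_a = √[μ(2/r₁ − 1/a_t)] = 2.0700 km/s.
First burn Δv₁ = |v_a − v₁| = 2.3206 km/s.
Circular speed at r₂: v₂ = √(μ/r₂) = 12.4167 km/s.
Transfer-orbit speed at r₂: v_p = √[μ(2/r₂ − 1/a_t)] = 16.5553 km/s.
Second burn Δv₂ = |v₂ − v_p| = 4.1386 km/s.
Total Δv = Δv₁ + Δv₂ = 6.459 km/s.

Δv = 6.459 km/s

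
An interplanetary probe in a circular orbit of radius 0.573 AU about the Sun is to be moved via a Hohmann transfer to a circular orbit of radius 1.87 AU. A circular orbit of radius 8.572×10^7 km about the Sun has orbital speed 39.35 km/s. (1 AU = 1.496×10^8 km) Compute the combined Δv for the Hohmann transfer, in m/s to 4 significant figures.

Δv = 16200 m/s

From the circular-orbit relation v² = μ/r at r = 8.572×10^7 km: μ = v²r = (39.35)² × 8.572×10^7 = 1.32731×10^11 km³/s².
In km: r₁ = 0.573 × 1.496×10^8 = 8.57208×10^7 km; r₂ = 1.87 × 1.496×10^8 = 2.79752×10^8 km.
Semi-major axis of the transfer orbit: a_t = (8.57208×10^7 + 2.79752×10^8)/2 = 1.827364×10^8 km.
At r₁ the circular-orbit speed is v₁ = √(μ/r₁) = 39.3498 km/s.
On the transfer ellipse at r₁, vis-viva equation gives v_p = √[μ(2/r₁ − 1/a_t)] = 48.6874 km/s.
First burn Δv₁ = |v_p − v₁| = 9.338 km/s.
Circular speed at r₂: v₂ = √(μ/r₂) = 21.782 km/s.
Transfer-orbit speed at r₂: v_a = √[μ(2/r₂ − 1/a_t)] = 14.919 km/s.
Second burn Δv₂ = |v₂ − v_a| = 6.863 km/s.
Δv = Δv₁ + Δv₂ = 9.338 + 6.863 = 16.20 km/s.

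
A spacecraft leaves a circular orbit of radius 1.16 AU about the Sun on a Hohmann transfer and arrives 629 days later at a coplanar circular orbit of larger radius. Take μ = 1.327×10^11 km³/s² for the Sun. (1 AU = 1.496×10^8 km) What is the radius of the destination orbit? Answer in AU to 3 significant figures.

In km: r₁ = 1.16 × 1.496×10^8 = 1.73536×10^8 km.
Transfer time t = 629 days = 5.43456×10^7 s, and t = π√(a_t³/μ).
So a_t = (μ t²/π²)^(1/3) = (1.327×10^11 × (5.43456×10^7)² / π²)^(1/3) = 3.4117×10^8 km.
Since a_t = (r₁ + r₂)/2, r₂ = 2a_t − r₁ = 2×3.4117×10^8 − 1.73536×10^8 = 5.08804×10^8 km.
In AU: r₂ = 5.08804×10^8 / 1.496×10^8 = 3.40 AU.

r₂ = 3.40 AU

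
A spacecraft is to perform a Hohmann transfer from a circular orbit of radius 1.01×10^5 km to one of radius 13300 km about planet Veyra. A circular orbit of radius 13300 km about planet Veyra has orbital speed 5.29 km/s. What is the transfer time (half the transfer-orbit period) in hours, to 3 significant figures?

From the circular-orbit relation v² = μ/r at r = 13300 km: μ = v²r = (5.29)² × 13300 = 3.72189×10^5 km³/s².
Semi-major axis of the transfer orbit: a_t = (1.010×10^5 + 13300)/2 = 57150 km.
Half the transfer-orbit period gives t = π√(a_t³/μ) = 70350 s.
Converting: 70350 s ÷ 3600 s/hour = 19.5 hours.

t = 19.5 hours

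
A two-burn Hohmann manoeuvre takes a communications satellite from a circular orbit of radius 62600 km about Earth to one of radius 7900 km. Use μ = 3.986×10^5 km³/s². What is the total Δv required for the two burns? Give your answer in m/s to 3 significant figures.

The Hohmann ellipse has a_t = (r₁ + r₂)/2 = 35250 km.
Circular speed at r₁: v₁ = √(μ/r₁) = √(3.986×10^5/62600) = 2.52337 km/s.
Transfer-orbit speed at r₁ (vis-viva): v_a = √[μ(2/r₁ − 1/a_t)] = 1.19458 km/s.
First burn Δv₁ = |v_a − v₁| = 1.32879 km/s.
At r₂, v₂ = √(μ/r₂) = 7.1032 km/s.
Transfer-orbit speed at r₂: v_p = √[μ(2/r₂ − 1/a_t)] = 9.4659 km/s.
Second burn Δv₂ = |v₂ − v_p| = 2.36270 km/s.
Total Δv = Δv₁ + Δv₂ = 3.691 km/s.

Δv = 3690 m/s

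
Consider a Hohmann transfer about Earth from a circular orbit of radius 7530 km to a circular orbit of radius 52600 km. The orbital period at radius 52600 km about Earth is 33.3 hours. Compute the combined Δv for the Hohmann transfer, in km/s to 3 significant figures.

Δv = 3.73 km/s

From Kepler's third law T² = 4π²r³/μ at r = 52600 km, T = 33.3 hours = 33.3 × 3600 s = 1.1988×10^5 s: μ = 4π²r³/T² = 3.99782×10^5 km³/s².
Transfer-ellipse semi-major axis a_t = (r₁ + r₂)/2 = (7530 + 52600)/2 = 30065 km.
Circular speed at r₁: v₁ = √(μ/r₁) = √(3.99782×10^5/7530) = 7.28642 km/s.
Transfer-orbit speed at r₁ (vis-viva equation): v_p = √[μ(2/r₁ − 1/a_t)] = 9.63777 km/s.
First burn Δv₁ = |v_p − v₁| = 2.35135 km/s.
At r₂, v₂ = √(μ/r₂) = 2.756886 km/s.
Transfer-orbit speed at r₂: v_a = √[μ(2/r₂ − 1/a_t)] = 1.379703 km/s.
Second burn Δv₂ = |v₂ − v_a| = 1.37718 km/s.
Total Δv = Δv₁ + Δv₂ = 3.729 km/s.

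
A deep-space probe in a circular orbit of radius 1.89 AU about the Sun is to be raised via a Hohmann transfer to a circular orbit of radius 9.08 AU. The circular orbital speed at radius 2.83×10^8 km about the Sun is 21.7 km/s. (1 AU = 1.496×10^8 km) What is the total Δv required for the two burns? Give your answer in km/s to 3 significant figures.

Δv = 10.3 km/s

From the circular-orbit relation v² = μ/r at r = 2.83×10^8 km: μ = v²r = (21.7)² × 2.83×10^8 = 1.33262×10^11 km³/s².
In km: r₁ = 1.89 × 1.496×10^8 = 2.82744×10^8 km; r₂ = 9.08 × 1.496×10^8 = 1.358368×10^9 km.
The Hohmann ellipse has a_t = (r₁ + r₂)/2 = 8.20556×10^8 km.
Circular speed at r₁: v₁ = √(μ/r₁) = √(1.33262×10^11/2.82744×10^8) = 21.710 km/s.
Transfer-orbit speed at r₁ (vis-viva equation): v_p = √[μ(2/r₁ − 1/a_t)] = 27.933 km/s.
First burn Δv₁ = |v_p − v₁| = 6.223 km/s.
Circular speed at r₂: v₂ = √(μ/r₂) = 9.905 km/s.
Transfer-orbit speed at r₂: v_a = √[μ(2/r₂ − 1/a_t)] = 5.814 km/s.
Second burn Δv₂ = |v₂ − v_a| = 4.091 km/s.
Total Δv = Δv₁ + Δv₂ = 10.31 km/s.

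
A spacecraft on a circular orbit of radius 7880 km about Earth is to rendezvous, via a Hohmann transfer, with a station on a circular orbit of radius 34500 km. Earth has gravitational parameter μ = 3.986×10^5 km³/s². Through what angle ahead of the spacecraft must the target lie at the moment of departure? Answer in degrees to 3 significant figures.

The Hohmann ellipse has a_t = (r₁ + r₂)/2 = 21190 km.
The half-period of the transfer ellipse is t = π√(a_t³/μ) = 15349 s.
Target angular speed ω₂ = √(μ/r₂³) = 9.8524×10^-5 rad/s.
Angle swept by the target during transfer: ω₂·t = 1.5122 rad = 86.64°.
The spacecraft traverses 180° on the transfer ellipse, so the target must lead by 180° − 86.64° = 93.4°.

φ = 93.4°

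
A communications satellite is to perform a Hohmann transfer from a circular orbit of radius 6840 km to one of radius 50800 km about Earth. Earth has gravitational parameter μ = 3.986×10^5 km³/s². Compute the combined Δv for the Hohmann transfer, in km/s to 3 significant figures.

Transfer-ellipse semi-major axis a_t = (r₁ + r₂)/2 = (6840 + 50800)/2 = 28820 km.
Circular speed at r₁: v₁ = √(μ/r₁) = √(3.986×10^5/6840) = 7.6338 km/s.
On the transfer ellipse at r₁, v² = μ(2/r − 1/a) gives v_p = √[μ(2/r₁ − 1/a_t)] = 10.135 km/s.
First burn Δv₁ = |v_p − v₁| = 2.501 km/s.
At r₂, v₂ = √(μ/r₂) = 2.8012 km/s.
Transfer-orbit speed at r₂: v_a = √[μ(2/r₂ − 1/a_t)] = 1.3646 km/s.
Second burn Δv₂ = |v₂ − v_a| = 1.437 km/s.
Δv = Δv₁ + Δv₂ = 2.501 + 1.437 = 3.938 km/s.

Δv = 3.94 km/s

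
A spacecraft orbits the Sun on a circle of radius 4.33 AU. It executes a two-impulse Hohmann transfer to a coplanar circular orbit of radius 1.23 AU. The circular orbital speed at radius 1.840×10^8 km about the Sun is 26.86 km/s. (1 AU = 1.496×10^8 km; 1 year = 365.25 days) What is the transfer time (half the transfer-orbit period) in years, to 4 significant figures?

From the circular-orbit relation v² = μ/r at r = 1.840×10^8 km: μ = v²r = (26.86)² × 1.840×10^8 = 1.32749×10^11 km³/s².
In km: r₁ = 4.33 × 1.496×10^8 = 6.47768×10^8 km; r₂ = 1.23 × 1.496×10^8 = 1.84008×10^8 km.
The Hohmann ellipse has a_t = (r₁ + r₂)/2 = 4.15888×10^8 km.
Half the transfer-orbit period gives t = π√(a_t³/μ) = 7.313×10^7 s.
Converting: 7.313×10^7 s ÷ 3.15576×10^7 s/year (365.25 × 86400) = 2.317 years.

t = 2.317 years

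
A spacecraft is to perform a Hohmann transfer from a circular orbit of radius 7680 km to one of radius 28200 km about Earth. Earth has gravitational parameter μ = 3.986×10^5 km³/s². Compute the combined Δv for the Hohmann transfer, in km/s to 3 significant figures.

Transfer-ellipse semi-major axis a_t = (r₁ + r₂)/2 = (7680 + 28200)/2 = 17940 km.
Circular speed at r₁: v₁ = √(μ/r₁) = √(3.986×10^5/7680) = 7.204 km/s.
On the transfer ellipse at r₁, vis-viva gives v_p = √[μ(2/r₁ − 1/a_t)] = 9.032 km/s.
First burn Δv₁ = |v_p − v₁| = 1.828 km/s.
At r₂, v₂ = √(μ/r₂) = 3.760 km/s.
Transfer-orbit speed at r₂: v_a = √[μ(2/r₂ − 1/a_t)] = 2.460 km/s.
Second burn Δv₂ = |v₂ − v_a| = 1.300 km/s.
Total Δv = Δv₁ + Δv₂ = 3.128 km/s.

Δv = 3.13 km/s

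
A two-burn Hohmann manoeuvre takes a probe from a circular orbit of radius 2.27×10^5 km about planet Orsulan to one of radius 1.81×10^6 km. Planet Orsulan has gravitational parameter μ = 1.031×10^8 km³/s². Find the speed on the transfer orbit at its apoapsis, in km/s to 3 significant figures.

v = 3.56 km/s

Transfer-ellipse semi-major axis a_t = (r₁ + r₂)/2 = (2.270×10^5 + 1.810×10^6)/2 = 1.0185×10^6 km.
The apoapsis of the transfer ellipse is at r = 1.810×10^6 km.
Applying v² = μ(2/r − 1/a_t): v = 3.563 km/s.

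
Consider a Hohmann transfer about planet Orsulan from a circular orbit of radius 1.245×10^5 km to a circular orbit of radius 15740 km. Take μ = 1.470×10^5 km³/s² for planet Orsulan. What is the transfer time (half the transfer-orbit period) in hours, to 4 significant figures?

Transfer-ellipse semi-major axis a_t = (r₁ + r₂)/2 = (1.245×10^5 + 15740)/2 = 70120 km.
Transfer time t = π√(a_t³/μ) = π√((70120)³ / 1.470×10^5) = 1.5214×10^5 s.
Converting: 1.5214×10^5 s ÷ 3600 s/hour = 42.26 hours.

t = 42.26 hours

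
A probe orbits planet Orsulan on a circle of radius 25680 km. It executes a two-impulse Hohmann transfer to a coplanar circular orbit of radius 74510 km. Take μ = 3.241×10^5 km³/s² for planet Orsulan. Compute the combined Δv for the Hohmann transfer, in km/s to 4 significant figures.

Semi-major axis of the transfer orbit: a_t = (25680 + 74510)/2 = 50095 km.
Circular speed at r₁: v₁ = √(μ/r₁) = √(3.241×10^5/25680) = 3.55256 km/s.
On the transfer ellipse at r₁, v² = μ(2/r − 1/a) gives v_p = √[μ(2/r₁ − 1/a_t)] = 4.33263 km/s.
First burn Δv₁ = |v_p − v₁| = 0.78007 km/s.
Circular speed at r₂: v₂ = √(μ/r₂) = 2.08561 km/s.
Transfer-orbit speed at r₂: v_a = √[μ(2/r₂ − 1/a_t)] = 1.49325 km/s.
Second burn Δv₂ = |v₂ − v_a| = 0.59236 km/s.
Δv = Δv₁ + Δv₂ = 0.78007 + 0.59236 = 1.372 km/s.

Δv = 1.372 km/s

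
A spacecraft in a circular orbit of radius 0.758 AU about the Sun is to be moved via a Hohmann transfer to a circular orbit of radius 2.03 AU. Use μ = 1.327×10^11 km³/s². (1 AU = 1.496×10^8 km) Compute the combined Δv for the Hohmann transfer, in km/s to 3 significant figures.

In km: r₁ = 0.758 × 1.496×10^8 = 1.133968×10^8 km; r₂ = 2.03 × 1.496×10^8 = 3.03688×10^8 km.
The Hohmann ellipse has a_t = (r₁ + r₂)/2 = 2.085424×10^8 km.
Circular speed at r₁: v₁ = √(μ/r₁) = √(1.327×10^11/1.133968×10^8) = 34.20858 km/s.
Transfer-orbit speed at r₁ (v² = μ(2/r − 1/a)): v_p = √[μ(2/r₁ − 1/a_t)] = 41.28114 km/s.
First burn Δv₁ = |v_p − v₁| = 7.073 km/s.
Circular speed at r₂: v₂ = √(μ/r₂) = 20.9036 km/s.
Transfer-orbit speed at r₂: v_a = √[μ(2/r₂ − 1/a_t)] = 15.4143 km/s.
Second burn Δv₂ = |v₂ − v_a| = 5.489 km/s.
Δv = Δv₁ + Δv₂ = 7.073 + 5.489 = 12.56 km/s.

Δv = 12.6 km/s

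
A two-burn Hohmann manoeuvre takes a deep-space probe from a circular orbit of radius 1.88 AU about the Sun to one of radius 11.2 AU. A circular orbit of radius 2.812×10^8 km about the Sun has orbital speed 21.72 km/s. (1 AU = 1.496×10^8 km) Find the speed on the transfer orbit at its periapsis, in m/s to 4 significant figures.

v = 28420 m/s

From the circular-orbit relation v² = μ/r at r = 2.812×10^8 km: μ = v²r = (21.72)² × 2.812×10^8 = 1.32658×10^11 km³/s².
In km: r₁ = 1.88 × 1.496×10^8 = 2.81248×10^8 km; r₂ = 11.2 × 1.496×10^8 = 1.67552×10^9 km.
Transfer-ellipse semi-major axis a_t = (r₁ + r₂)/2 = (2.81248×10^8 + 1.67552×10^9)/2 = 9.78384×10^8 km.
The periapsis of the transfer ellipse is at r = 2.81248×10^8 km.
From the vis-viva equation, v = √[μ(2/r − 1/a_t)] = 28.42 km/s.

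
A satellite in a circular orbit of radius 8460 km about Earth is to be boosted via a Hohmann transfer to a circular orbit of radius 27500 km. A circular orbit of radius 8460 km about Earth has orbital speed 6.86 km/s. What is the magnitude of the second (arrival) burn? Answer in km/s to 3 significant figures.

Δv₂ = 1.19 km/s

From the circular-orbit relation v² = μ/r at r = 8460 km: μ = v²r = (6.86)² × 8460 = 3.98124×10^5 km³/s².
Transfer-ellipse semi-major axis a_t = (r₁ + r₂)/2 = (8460 + 27500)/2 = 17980 km.
Circular speed at r = 27500 km: v_c = √(μ/r) = 3.805 km/s.
Transfer-orbit speed at the same r (vis-viva, a = a_t): v_t = √[μ(2/r − 1/a_t)] = 2.610 km/s.
Δv₂ = |v_t − v_c| = |2.610 − 3.805| = 1.195 km/s.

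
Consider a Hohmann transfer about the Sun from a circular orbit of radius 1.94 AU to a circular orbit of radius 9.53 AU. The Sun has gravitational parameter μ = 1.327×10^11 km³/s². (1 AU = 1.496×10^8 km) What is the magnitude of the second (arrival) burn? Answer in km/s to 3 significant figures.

In km: r₁ = 1.94 × 1.496×10^8 = 2.90224×10^8 km; r₂ = 9.53 × 1.496×10^8 = 1.425688×10^9 km.
Semi-major axis of the transfer orbit: a_t = (2.90224×10^8 + 1.425688×10^9)/2 = 8.57956×10^8 km.
Circular speed at r = 1.425688×10^9 km: v_c = √(μ/r) = 9.64769 km/s.
Transfer-orbit speed at the same r (vis-viva, a = a_t): v_t = √[μ(2/r − 1/a_t)] = 5.61122 km/s.
Δv₂ = |v_t − v_c| = |5.61122 − 9.64769| = 4.036 km/s.

Δv₂ = 4.04 km/s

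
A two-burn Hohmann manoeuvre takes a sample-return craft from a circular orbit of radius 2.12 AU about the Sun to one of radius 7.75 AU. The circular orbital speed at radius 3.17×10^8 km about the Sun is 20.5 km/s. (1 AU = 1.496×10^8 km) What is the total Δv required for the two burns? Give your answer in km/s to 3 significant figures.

Δv = 8.88 km/s

From the circular-orbit relation v² = μ/r at r = 3.17×10^8 km: μ = v²r = (20.5)² × 3.17×10^8 = 1.33219×10^11 km³/s².
In km: r₁ = 2.12 × 1.496×10^8 = 3.17152×10^8 km; r₂ = 7.75 × 1.496×10^8 = 1.1594×10^9 km.
The Hohmann ellipse has a_t = (r₁ + r₂)/2 = 7.38276×10^8 km.
Circular speed at r₁: v₁ = √(μ/r₁) = √(1.33219×10^11/3.17152×10^8) = 20.4951 km/s.
On the transfer ellipse at r₁, vis-viva gives v_p = √[μ(2/r₁ − 1/a_t)] = 25.6837 km/s.
First burn Δv₁ = |v_p − v₁| = 5.1886 km/s.
Circular speed at r₂: v₂ = √(μ/r₂) = 10.7193 km/s.
Transfer-orbit speed at r₂: v_a = √[μ(2/r₂ − 1/a_t)] = 7.02573 km/s.
Second burn Δv₂ = |v₂ − v_a| = 3.6936 km/s.
Δv = Δv₁ + Δv₂ = 5.1886 + 3.6936 = 8.882 km/s.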